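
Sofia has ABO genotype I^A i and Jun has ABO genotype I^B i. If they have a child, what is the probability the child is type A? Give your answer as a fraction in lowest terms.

ABO cross I^A i × I^B i → offspring phenotypes: 1/4 O, 1/4 A, 1/4 B, 1/4 AB.
So P(type A) = 1/4.

1/4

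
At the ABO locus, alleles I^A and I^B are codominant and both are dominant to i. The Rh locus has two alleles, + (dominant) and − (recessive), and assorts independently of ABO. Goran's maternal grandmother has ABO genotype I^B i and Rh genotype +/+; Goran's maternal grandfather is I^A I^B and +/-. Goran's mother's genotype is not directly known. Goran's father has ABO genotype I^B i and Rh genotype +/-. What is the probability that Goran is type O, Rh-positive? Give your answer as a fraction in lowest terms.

7/64

Goran's mother's ABO genotype from I^B i × I^A I^B: 1/4 I^A I^B, 1/4 I^A i, 1/4 I^B I^B, 1/4 I^B i.
Crossing each possibility with the father I^B i and summing P(type O): 1/4·0 + 1/4·1/4 + 1/4·0 + 1/4·1/4 = 1/8.
Similarly for Rh via the mother's Rh distribution: P(Rh+) = 7/8.
Independent loci: 1/8 × 7/8 = 7/64.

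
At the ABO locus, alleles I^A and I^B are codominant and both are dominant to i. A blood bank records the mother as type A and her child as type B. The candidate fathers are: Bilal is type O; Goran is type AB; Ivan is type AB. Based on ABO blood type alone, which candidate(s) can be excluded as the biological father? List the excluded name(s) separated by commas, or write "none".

Bilal

A candidate is excluded only if no genotype consistent with his phenotype could produce a type B child with a type A mother.
Bilal (type O): no genotype consistent with that phenotype can produce a type-B child with a type-A mother.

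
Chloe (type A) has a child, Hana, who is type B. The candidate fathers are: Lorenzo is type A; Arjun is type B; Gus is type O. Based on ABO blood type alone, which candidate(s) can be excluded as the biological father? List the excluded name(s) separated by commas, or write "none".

Lorenzo, Gus

A candidate is excluded only if no genotype consistent with his phenotype could produce a type B child with a type A mother.
Lorenzo (type A): no genotype consistent with that phenotype can produce a type-B child with a type-A mother.
Gus (type O): no genotype consistent with that phenotype can produce a type-B child with a type-A mother.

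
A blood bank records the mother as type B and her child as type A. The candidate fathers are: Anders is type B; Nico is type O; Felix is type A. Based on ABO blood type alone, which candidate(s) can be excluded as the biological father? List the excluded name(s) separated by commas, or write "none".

Anders, Nico

A candidate is excluded only if no genotype consistent with his phenotype could produce a type A child with a type B mother.
Anders (type B): no genotype consistent with that phenotype can produce a type-A child with a type-B mother.
Nico (type O): no genotype consistent with that phenotype can produce a type-A child with a type-B mother.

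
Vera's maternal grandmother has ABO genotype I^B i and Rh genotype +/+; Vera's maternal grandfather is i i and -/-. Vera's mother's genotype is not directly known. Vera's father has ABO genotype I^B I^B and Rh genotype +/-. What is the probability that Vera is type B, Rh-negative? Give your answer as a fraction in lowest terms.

1/4

Vera's mother's ABO genotype from I^B i × i i: 1/2 I^B i, 1/2 i i.
Crossing each possibility with the father I^B I^B and summing P(type B): 1/2·1 + 1/2·1 = 1.
Similarly for Rh via the mother's Rh distribution: P(Rh-) = 1/4.
Independent loci: 1 × 1/4 = 1/4.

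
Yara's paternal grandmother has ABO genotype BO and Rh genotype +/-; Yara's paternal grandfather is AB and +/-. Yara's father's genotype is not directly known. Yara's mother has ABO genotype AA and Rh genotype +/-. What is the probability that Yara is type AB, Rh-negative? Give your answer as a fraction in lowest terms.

Yara's father's ABO genotype from BO × AB: 1/4 AB, 1/4 AO, 1/4 BB, 1/4 BO.
Crossing each possibility with the mother AA and summing P(type AB): 1/4·1/2 + 1/4·0 + 1/4·1 + 1/4·1/2 = 1/2.
Similarly for Rh via the father's Rh distribution: P(Rh-) = 1/4.
Independent loci: 1/2 × 1/4 = 1/8.

1/8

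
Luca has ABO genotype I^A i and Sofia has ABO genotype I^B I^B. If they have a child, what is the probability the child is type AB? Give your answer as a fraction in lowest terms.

ABO cross I^A i × I^B I^B → offspring phenotypes: 1/2 B, 1/2 AB.
So P(type AB) = 1/2.

1/2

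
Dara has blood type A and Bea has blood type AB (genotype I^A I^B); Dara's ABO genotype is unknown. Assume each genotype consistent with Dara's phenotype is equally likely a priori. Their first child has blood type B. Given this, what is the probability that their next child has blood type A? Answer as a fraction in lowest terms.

Possible genotypes: Dara ∈ {I^A I^A, I^A i}; Bea ∈ {I^A I^B}.
Weight each parental genotype pair by prior × P(type-B child):
  I^A i × I^A I^B: posterior weight 1; P(next child type A) = 1/2.
Weighted sum = 1/2.

1/2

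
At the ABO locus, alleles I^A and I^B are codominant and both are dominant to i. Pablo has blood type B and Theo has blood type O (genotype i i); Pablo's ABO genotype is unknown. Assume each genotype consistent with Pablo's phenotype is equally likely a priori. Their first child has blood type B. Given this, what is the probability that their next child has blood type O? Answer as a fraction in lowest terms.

Possible genotypes: Pablo ∈ {I^B I^B, I^B i}; Theo ∈ {i i}.
Weight each parental genotype pair by prior × P(type-B child):
  I^B I^B × i i: posterior weight 2/3; P(next child type O) = 0.
  I^B i × i i: posterior weight 1/3; P(next child type O) = 1/2.
Weighted sum = 1/6.

1/6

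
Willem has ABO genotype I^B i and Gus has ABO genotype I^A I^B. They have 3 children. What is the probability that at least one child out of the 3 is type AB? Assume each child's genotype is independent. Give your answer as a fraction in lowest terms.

37/64

ABO cross I^B i × I^A I^B → 1/4 A, 1/2 B, 1/4 AB.
So P(type AB) = 1/4 per child.
P(none) = (3/4)^3 = 27/64; P(at least one) = 1 − 27/64 = 37/64.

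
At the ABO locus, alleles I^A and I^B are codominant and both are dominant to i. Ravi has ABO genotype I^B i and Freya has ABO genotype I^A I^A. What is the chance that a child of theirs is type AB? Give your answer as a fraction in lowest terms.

1/2

ABO cross I^B i × I^A I^A → offspring phenotypes: 1/2 A, 1/2 AB.
So P(type AB) = 1/2.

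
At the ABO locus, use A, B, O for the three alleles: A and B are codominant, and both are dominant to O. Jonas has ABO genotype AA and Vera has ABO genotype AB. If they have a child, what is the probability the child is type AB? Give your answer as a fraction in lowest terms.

1/2

ABO cross AA × AB → offspring phenotypes: 1/2 A, 1/2 AB.
So P(type AB) = 1/2.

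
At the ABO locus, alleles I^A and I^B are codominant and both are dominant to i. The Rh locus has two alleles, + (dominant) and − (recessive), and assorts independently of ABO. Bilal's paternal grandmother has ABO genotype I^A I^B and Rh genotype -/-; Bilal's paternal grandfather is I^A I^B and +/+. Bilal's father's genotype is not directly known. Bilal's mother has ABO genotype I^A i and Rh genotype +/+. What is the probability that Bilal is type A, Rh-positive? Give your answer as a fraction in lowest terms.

Bilal's father's ABO genotype from I^A I^B × I^A I^B: 1/4 I^A I^A, 1/2 I^A I^B, 1/4 I^B I^B.
Crossing each possibility with the mother I^A i and summing P(type A): 1/4·1 + 1/2·1/2 + 1/4·0 = 1/2.
Similarly for Rh via the father's Rh distribution: P(Rh+) = 1.
Independent loci: 1/2 × 1 = 1/2.

1/2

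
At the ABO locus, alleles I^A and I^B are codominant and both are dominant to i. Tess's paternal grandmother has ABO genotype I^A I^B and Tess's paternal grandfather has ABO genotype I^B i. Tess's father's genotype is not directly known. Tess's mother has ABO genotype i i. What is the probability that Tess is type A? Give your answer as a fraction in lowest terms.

1/4

Tess's father's ABO genotype from I^A I^B × I^B i: 1/4 I^A I^B, 1/4 I^A i, 1/4 I^B I^B, 1/4 I^B i.
Crossing each possibility with the mother i i and summing P(type A): 1/4·1/2 + 1/4·1/2 + 1/4·0 + 1/4·0 = 1/4.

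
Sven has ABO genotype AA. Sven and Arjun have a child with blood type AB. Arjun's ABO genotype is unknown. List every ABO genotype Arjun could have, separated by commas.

For each candidate genotype of Arjun, check whether crossing it with AA can produce every observed child phenotype.
  AA → possible child types {A} ✗
  AB → possible child types {A, AB} ✓
  AO → possible child types {A} ✗
  BB → possible child types {AB} ✓
  BO → possible child types {A, AB} ✓
  OO → possible child types {A} ✗

AB, BB, BO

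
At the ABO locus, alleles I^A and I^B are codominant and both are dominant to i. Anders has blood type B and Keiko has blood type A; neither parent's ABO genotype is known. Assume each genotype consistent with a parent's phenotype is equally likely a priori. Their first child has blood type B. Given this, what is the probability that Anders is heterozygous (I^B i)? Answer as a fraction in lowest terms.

1/3

Possible genotypes: Anders ∈ {I^B I^B, I^B i}; Keiko ∈ {I^A I^A, I^A i}.
Weight each parental genotype pair by prior × P(type-B child):
  I^B I^B × I^A i: posterior weight 2/3.
  I^B i × I^A i: posterior weight 1/3.
Sum the posterior weight over pairs where Anders is I^B i: 1/3.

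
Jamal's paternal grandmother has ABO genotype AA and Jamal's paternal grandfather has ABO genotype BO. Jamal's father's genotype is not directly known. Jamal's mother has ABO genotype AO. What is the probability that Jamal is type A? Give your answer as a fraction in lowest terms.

Jamal's father's ABO genotype from AA × BO: 1/2 AB, 1/2 AO.
Crossing each possibility with the mother AO and summing P(type A): 1/2·1/2 + 1/2·3/4 = 5/8.

5/8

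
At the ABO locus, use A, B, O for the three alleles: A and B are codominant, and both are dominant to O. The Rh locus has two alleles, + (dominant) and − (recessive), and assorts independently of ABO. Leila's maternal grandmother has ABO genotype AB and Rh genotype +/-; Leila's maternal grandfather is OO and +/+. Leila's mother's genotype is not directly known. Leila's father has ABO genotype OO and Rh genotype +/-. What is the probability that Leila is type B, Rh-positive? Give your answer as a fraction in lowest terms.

7/32

Leila's mother's ABO genotype from AB × OO: 1/2 AO, 1/2 BO.
Crossing each possibility with the father OO and summing P(type B): 1/2·0 + 1/2·1/2 = 1/4.
Similarly for Rh via the mother's Rh distribution: P(Rh+) = 7/8.
Independent loci: 1/4 × 7/8 = 7/32.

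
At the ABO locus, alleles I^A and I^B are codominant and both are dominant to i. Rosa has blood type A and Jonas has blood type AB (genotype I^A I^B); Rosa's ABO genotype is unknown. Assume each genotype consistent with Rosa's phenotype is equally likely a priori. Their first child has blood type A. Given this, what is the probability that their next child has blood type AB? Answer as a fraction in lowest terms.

Possible genotypes: Rosa ∈ {I^A I^A, I^A i}; Jonas ∈ {I^A I^B}.
Weight each parental genotype pair by prior × P(type-A child):
  I^A I^A × I^A I^B: posterior weight 1/2; P(next child type AB) = 1/2.
  I^A i × I^A I^B: posterior weight 1/2; P(next child type AB) = 1/4.
Weighted sum = 3/8.

3/8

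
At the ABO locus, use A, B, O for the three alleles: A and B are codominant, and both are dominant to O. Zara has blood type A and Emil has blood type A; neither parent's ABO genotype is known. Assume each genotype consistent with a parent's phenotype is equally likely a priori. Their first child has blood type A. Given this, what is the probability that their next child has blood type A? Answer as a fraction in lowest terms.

Possible genotypes: Zara ∈ {AA, AO}; Emil ∈ {AA, AO}.
Weight each parental genotype pair by prior × P(type-A child):
  AA × AA: posterior weight 4/15; P(next child type A) = 1.
  AA × AO: posterior weight 4/15; P(next child type A) = 1.
  AO × AA: posterior weight 4/15; P(next child type A) = 1.
  AO × AO: posterior weight 1/5; P(next child type A) = 3/4.
Weighted sum = 19/20.

19/20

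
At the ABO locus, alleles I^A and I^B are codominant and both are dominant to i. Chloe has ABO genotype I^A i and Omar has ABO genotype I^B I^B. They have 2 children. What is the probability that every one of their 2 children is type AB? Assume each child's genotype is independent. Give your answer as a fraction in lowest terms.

ABO cross I^A i × I^B I^B → 1/2 B, 1/2 AB.
So P(type AB) = 1/2 per child.
All 2 independent: (1/2)^2 = 1/4.

1/4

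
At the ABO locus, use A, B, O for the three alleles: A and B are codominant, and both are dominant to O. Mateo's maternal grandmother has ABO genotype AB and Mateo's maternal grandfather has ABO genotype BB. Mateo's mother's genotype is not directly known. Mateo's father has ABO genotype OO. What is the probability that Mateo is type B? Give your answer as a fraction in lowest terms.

3/4

Mateo's mother's ABO genotype from AB × BB: 1/2 AB, 1/2 BB.
Crossing each possibility with the father OO and summing P(type B): 1/2·1/2 + 1/2·1 = 3/4.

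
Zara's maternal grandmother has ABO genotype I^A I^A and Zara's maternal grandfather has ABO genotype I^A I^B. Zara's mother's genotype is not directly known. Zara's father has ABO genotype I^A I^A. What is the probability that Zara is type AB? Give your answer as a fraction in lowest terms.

Zara's mother's ABO genotype from I^A I^A × I^A I^B: 1/2 I^A I^A, 1/2 I^A I^B.
Crossing each possibility with the father I^A I^A and summing P(type AB): 1/2·0 + 1/2·1/2 = 1/4.

1/4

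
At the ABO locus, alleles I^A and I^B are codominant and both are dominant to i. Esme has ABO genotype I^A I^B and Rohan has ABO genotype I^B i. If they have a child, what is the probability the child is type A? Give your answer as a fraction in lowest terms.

1/4

ABO cross I^A I^B × I^B i → offspring phenotypes: 1/4 A, 1/2 B, 1/4 AB.
So P(type A) = 1/4.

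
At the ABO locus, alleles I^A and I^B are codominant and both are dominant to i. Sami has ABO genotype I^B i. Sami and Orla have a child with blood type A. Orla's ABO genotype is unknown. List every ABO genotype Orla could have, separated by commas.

I^A I^A, I^A I^B, I^A i

For each candidate genotype of Orla, check whether crossing it with I^B i can produce every observed child phenotype.
  I^A I^A → possible child types {A, AB} ✓
  I^A I^B → possible child types {A, B, AB} ✓
  I^A i → possible child types {O, A, B, AB} ✓
  I^B I^B → possible child types {B} ✗
  I^B i → possible child types {O, B} ✗
  i i → possible child types {O, B} ✗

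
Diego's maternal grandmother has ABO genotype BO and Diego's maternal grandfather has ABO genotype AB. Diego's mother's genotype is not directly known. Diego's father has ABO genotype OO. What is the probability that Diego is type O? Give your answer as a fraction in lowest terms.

1/4

Diego's mother's ABO genotype from BO × AB: 1/4 AB, 1/4 AO, 1/4 BB, 1/4 BO.
Crossing each possibility with the father OO and summing P(type O): 1/4·0 + 1/4·1/2 + 1/4·0 + 1/4·1/2 = 1/4.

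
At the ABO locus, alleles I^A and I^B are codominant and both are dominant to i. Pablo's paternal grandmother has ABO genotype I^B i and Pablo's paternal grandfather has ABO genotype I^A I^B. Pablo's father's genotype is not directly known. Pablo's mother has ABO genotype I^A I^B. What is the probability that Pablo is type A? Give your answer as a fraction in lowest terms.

1/4

Pablo's father's ABO genotype from I^B i × I^A I^B: 1/4 I^A I^B, 1/4 I^A i, 1/4 I^B I^B, 1/4 I^B i.
Crossing each possibility with the mother I^A I^B and summing P(type A): 1/4·1/4 + 1/4·1/2 + 1/4·0 + 1/4·1/4 = 1/4.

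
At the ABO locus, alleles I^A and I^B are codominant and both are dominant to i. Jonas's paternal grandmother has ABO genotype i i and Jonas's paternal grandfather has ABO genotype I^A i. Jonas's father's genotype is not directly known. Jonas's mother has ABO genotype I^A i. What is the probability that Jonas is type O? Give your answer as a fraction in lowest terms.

3/8

Jonas's father's ABO genotype from i i × I^A i: 1/2 I^A i, 1/2 i i.
Crossing each possibility with the mother I^A i and summing P(type O): 1/2·1/4 + 1/2·1/2 = 3/8.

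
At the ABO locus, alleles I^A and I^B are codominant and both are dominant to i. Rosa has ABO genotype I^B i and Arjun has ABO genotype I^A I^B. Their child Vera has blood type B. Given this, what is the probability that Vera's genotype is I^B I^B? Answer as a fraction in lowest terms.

Cross I^B i × I^A I^B → 1/4 I^A I^B, 1/4 I^A i, 1/4 I^B I^B, 1/4 I^B i.
Type-B genotypes among offspring: I^B I^B (1/4), I^B i (1/4); total 1/2.
P(I^B I^B | type B) = (1/4) / (1/2) = 1/2.

1/2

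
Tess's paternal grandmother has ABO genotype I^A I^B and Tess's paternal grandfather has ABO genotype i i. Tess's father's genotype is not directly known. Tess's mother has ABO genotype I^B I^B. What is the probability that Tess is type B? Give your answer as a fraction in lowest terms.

3/4

Tess's father's ABO genotype from I^A I^B × i i: 1/2 I^A i, 1/2 I^B i.
Crossing each possibility with the mother I^B I^B and summing P(type B): 1/2·1/2 + 1/2·1 = 3/4.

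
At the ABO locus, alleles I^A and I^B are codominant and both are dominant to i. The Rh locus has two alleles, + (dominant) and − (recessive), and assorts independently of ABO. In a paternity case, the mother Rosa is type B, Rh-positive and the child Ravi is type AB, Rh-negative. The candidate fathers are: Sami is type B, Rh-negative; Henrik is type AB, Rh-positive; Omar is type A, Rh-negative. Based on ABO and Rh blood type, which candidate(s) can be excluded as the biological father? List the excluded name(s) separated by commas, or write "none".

Sami

A candidate is excluded only if no genotype consistent with his phenotype could produce a type AB, Rh-negative child with a type B, Rh-positive mother.
Sami (type B, Rh-): no genotype consistent with that phenotype can produce a type-AB Rh- child with a type-B mother.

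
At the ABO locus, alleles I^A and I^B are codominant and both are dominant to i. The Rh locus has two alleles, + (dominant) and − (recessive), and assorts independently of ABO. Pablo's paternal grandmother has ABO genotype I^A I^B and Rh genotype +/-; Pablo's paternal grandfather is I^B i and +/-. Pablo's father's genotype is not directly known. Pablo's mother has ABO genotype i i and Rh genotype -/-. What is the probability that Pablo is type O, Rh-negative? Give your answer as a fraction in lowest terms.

Pablo's father's ABO genotype from I^A I^B × I^B i: 1/4 I^A I^B, 1/4 I^A i, 1/4 I^B I^B, 1/4 I^B i.
Crossing each possibility with the mother i i and summing P(type O): 1/4·0 + 1/4·1/2 + 1/4·0 + 1/4·1/2 = 1/4.
Similarly for Rh via the father's Rh distribution: P(Rh-) = 1/2.
Independent loci: 1/4 × 1/2 = 1/8.

1/8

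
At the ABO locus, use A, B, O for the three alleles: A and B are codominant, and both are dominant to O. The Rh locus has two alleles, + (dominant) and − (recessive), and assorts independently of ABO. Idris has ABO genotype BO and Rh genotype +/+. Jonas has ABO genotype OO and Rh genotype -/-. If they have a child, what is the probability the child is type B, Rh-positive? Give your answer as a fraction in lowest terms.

ABO cross BO × OO → offspring phenotypes: 1/2 O, 1/2 B.
Rh cross +/+ × -/- → 1 Rh+.
Independent loci: P(type B, Rh-positive) = 1/2 × 1 = 1/2.

1/2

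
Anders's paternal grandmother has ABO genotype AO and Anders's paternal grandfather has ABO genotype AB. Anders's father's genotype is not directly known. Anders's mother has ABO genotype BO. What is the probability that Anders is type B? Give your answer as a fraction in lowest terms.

Anders's father's ABO genotype from AO × AB: 1/4 AA, 1/4 AB, 1/4 AO, 1/4 BO.
Crossing each possibility with the mother BO and summing P(type B): 1/4·0 + 1/4·1/2 + 1/4·1/4 + 1/4·3/4 = 3/8.

3/8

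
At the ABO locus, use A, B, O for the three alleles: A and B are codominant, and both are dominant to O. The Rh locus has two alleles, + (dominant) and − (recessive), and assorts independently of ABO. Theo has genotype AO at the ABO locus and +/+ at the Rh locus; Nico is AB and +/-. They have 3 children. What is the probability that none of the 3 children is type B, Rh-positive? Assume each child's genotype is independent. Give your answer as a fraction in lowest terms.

ABO cross AO × AB → 1/2 A, 1/4 B, 1/4 AB.
Rh cross +/+ × +/- → 1 Rh+; so P(type B, Rh-positive) = 1/4 × 1 = 1/4 per child.
P(not type B, Rh-positive) = 3/4 for one child; (3/4)^3 = 27/64.

27/64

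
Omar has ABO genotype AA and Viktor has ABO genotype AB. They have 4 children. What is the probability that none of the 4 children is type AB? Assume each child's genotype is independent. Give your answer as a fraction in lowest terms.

1/16

ABO cross AA × AB → 1/2 A, 1/2 AB.
So P(type AB) = 1/2 per child.
P(not type AB) = 1/2 for one child; (1/2)^4 = 1/16.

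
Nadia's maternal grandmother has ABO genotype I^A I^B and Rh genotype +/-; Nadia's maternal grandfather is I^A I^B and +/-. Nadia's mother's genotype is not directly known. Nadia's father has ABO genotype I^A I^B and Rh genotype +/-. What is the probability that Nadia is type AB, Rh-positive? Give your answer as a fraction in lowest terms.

3/8

Nadia's mother's ABO genotype from I^A I^B × I^A I^B: 1/4 I^A I^A, 1/2 I^A I^B, 1/4 I^B I^B.
Crossing each possibility with the father I^A I^B and summing P(type AB): 1/4·1/2 + 1/2·1/2 + 1/4·1/2 = 1/2.
Similarly for Rh via the mother's Rh distribution: P(Rh+) = 3/4.
Independent loci: 1/2 × 3/4 = 3/8.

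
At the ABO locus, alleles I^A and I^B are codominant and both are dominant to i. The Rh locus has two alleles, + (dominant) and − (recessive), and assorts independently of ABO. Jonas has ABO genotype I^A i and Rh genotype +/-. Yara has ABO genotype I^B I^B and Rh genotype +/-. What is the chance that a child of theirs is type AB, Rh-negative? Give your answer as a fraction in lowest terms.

ABO cross I^A i × I^B I^B → offspring phenotypes: 1/2 B, 1/2 AB.
Rh cross +/- × +/- → 3/4 Rh+, 1/4 Rh-.
Independent loci: P(type AB, Rh-negative) = 1/2 × 1/4 = 1/8.

1/8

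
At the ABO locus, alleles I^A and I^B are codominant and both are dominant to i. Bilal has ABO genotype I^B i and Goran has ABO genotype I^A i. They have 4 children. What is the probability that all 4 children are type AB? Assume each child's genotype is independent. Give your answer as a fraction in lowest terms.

ABO cross I^B i × I^A i → 1/4 O, 1/4 A, 1/4 B, 1/4 AB.
So P(type AB) = 1/4 per child.
All 4 independent: (1/4)^4 = 1/256.

1/256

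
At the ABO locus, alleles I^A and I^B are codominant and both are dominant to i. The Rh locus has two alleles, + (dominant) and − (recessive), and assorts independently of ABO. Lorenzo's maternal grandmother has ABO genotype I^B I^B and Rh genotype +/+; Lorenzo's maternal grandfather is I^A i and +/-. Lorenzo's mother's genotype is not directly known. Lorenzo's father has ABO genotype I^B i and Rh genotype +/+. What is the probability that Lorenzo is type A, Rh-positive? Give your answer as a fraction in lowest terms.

1/8

Lorenzo's mother's ABO genotype from I^B I^B × I^A i: 1/2 I^A I^B, 1/2 I^B i.
Crossing each possibility with the father I^B i and summing P(type A): 1/2·1/4 + 1/2·0 = 1/8.
Similarly for Rh via the mother's Rh distribution: P(Rh+) = 1.
Independent loci: 1/8 × 1 = 1/8.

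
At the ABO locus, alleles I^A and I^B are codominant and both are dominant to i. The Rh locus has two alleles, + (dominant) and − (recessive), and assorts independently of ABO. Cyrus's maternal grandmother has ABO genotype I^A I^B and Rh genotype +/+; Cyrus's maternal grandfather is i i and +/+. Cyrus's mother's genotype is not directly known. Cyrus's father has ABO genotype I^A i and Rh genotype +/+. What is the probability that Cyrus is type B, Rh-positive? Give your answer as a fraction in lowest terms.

Cyrus's mother's ABO genotype from I^A I^B × i i: 1/2 I^A i, 1/2 I^B i.
Crossing each possibility with the father I^A i and summing P(type B): 1/2·0 + 1/2·1/4 = 1/8.
Similarly for Rh via the mother's Rh distribution: P(Rh+) = 1.
Independent loci: 1/8 × 1 = 1/8.

1/8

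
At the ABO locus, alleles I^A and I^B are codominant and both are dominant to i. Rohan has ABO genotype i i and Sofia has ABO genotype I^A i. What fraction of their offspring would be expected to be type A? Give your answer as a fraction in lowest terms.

ABO cross i i × I^A i → offspring phenotypes: 1/2 O, 1/2 A.
So P(type A) = 1/2.

1/2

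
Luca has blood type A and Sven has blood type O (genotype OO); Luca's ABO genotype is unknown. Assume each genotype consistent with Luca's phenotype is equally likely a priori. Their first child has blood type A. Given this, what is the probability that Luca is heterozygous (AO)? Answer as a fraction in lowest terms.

Possible genotypes: Luca ∈ {AA, AO}; Sven ∈ {OO}.
Weight each parental genotype pair by prior × P(type-A child):
  AA × OO: posterior weight 2/3.
  AO × OO: posterior weight 1/3.
Sum the posterior weight over pairs where Luca is AO: 1/3.

1/3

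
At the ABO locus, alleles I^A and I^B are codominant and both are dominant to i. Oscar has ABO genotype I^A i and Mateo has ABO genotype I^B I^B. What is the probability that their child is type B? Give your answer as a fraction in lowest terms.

1/2

ABO cross I^A i × I^B I^B → offspring phenotypes: 1/2 B, 1/2 AB.
So P(type B) = 1/2.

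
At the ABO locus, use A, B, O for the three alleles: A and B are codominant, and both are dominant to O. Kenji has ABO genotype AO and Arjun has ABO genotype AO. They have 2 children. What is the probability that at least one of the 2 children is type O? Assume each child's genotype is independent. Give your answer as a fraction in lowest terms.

ABO cross AO × AO → 1/4 O, 3/4 A.
So P(type O) = 1/4 per child.
P(none) = (3/4)^2 = 9/16; P(at least one) = 1 − 9/16 = 7/16.

7/16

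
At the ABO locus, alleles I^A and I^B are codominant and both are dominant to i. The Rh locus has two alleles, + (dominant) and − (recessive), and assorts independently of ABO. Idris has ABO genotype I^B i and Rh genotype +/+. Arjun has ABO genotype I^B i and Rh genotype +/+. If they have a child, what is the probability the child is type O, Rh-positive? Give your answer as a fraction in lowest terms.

ABO cross I^B i × I^B i → offspring phenotypes: 1/4 O, 3/4 B.
Rh cross +/+ × +/+ → 1 Rh+.
Independent loci: P(type O, Rh-positive) = 1/4 × 1 = 1/4.

1/4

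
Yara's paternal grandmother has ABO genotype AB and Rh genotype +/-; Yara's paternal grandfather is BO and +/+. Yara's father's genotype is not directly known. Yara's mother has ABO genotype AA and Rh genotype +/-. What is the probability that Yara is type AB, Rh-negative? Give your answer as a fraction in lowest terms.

1/16

Yara's father's ABO genotype from AB × BO: 1/4 AB, 1/4 AO, 1/4 BB, 1/4 BO.
Crossing each possibility with the mother AA and summing P(type AB): 1/4·1/2 + 1/4·0 + 1/4·1 + 1/4·1/2 = 1/2.
Similarly for Rh via the father's Rh distribution: P(Rh-) = 1/8.
Independent loci: 1/2 × 1/8 = 1/16.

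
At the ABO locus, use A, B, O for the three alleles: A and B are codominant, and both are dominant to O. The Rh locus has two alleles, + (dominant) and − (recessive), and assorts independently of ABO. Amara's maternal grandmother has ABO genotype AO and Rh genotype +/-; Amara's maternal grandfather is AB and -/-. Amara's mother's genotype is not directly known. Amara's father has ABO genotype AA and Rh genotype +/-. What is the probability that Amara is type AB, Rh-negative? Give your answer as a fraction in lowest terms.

Amara's mother's ABO genotype from AO × AB: 1/4 AA, 1/4 AB, 1/4 AO, 1/4 BO.
Crossing each possibility with the father AA and summing P(type AB): 1/4·0 + 1/4·1/2 + 1/4·0 + 1/4·1/2 = 1/4.
Similarly for Rh via the mother's Rh distribution: P(Rh-) = 3/8.
Independent loci: 1/4 × 3/8 = 3/32.

3/32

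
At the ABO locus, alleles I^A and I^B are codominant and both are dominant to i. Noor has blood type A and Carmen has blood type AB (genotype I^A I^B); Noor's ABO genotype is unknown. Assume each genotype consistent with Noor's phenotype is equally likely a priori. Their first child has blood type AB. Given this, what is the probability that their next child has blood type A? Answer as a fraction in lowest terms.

1/2

Possible genotypes: Noor ∈ {I^A I^A, I^A i}; Carmen ∈ {I^A I^B}.
Weight each parental genotype pair by prior × P(type-AB child):
  I^A I^A × I^A I^B: posterior weight 2/3; P(next child type A) = 1/2.
  I^A i × I^A I^B: posterior weight 1/3; P(next child type A) = 1/2.
Weighted sum = 1/2.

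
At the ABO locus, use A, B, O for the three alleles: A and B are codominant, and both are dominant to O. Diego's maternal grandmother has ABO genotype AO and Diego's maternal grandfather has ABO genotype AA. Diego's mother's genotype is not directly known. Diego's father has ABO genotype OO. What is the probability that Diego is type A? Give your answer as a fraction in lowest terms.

Diego's mother's ABO genotype from AO × AA: 1/2 AA, 1/2 AO.
Crossing each possibility with the father OO and summing P(type A): 1/2·1 + 1/2·1/2 = 3/4.

3/4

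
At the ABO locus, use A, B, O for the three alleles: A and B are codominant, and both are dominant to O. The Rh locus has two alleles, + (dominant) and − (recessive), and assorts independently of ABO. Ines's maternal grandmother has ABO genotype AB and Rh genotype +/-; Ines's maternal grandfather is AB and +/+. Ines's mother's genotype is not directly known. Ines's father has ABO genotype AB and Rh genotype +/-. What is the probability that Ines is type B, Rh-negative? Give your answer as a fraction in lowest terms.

1/32

Ines's mother's ABO genotype from AB × AB: 1/4 AA, 1/2 AB, 1/4 BB.
Crossing each possibility with the father AB and summing P(type B): 1/4·0 + 1/2·1/4 + 1/4·1/2 = 1/4.
Similarly for Rh via the mother's Rh distribution: P(Rh-) = 1/8.
Independent loci: 1/4 × 1/8 = 1/32.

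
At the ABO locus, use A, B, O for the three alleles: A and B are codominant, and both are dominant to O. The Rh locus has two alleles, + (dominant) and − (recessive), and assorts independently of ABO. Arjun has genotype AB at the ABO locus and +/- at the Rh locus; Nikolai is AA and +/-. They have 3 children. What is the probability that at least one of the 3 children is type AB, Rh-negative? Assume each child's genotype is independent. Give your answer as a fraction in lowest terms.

ABO cross AB × AA → 1/2 A, 1/2 AB.
Rh cross +/- × +/- → 3/4 Rh+, 1/4 Rh-; so P(type AB, Rh-negative) = 1/2 × 1/4 = 1/8 per child.
P(none) = (7/8)^3 = 343/512; P(at least one) = 1 − 343/512 = 169/512.

169/512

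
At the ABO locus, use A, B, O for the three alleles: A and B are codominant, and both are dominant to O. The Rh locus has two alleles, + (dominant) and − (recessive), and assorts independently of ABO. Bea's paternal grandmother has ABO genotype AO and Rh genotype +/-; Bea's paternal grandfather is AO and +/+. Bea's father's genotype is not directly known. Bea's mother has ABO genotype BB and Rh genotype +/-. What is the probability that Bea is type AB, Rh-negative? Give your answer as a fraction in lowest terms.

Bea's father's ABO genotype from AO × AO: 1/4 AA, 1/2 AO, 1/4 OO.
Crossing each possibility with the mother BB and summing P(type AB): 1/4·1 + 1/2·1/2 + 1/4·0 = 1/2.
Similarly for Rh via the father's Rh distribution: P(Rh-) = 1/8.
Independent loci: 1/2 × 1/8 = 1/16.

1/16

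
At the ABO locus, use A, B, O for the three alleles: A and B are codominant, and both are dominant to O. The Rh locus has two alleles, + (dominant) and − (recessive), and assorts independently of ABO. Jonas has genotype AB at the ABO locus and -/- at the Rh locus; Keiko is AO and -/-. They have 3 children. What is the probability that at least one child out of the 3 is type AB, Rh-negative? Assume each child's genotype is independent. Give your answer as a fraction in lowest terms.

37/64

ABO cross AB × AO → 1/2 A, 1/4 B, 1/4 AB.
Rh cross -/- × -/- → 1 Rh-; so P(type AB, Rh-negative) = 1/4 × 1 = 1/4 per child.
P(none) = (3/4)^3 = 27/64; P(at least one) = 1 − 27/64 = 37/64.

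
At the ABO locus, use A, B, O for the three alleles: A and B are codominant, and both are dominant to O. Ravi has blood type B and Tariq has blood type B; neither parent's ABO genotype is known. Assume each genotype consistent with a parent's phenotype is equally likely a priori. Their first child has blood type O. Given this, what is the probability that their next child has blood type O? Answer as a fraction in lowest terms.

Possible genotypes: Ravi ∈ {BB, BO}; Tariq ∈ {BB, BO}.
Weight each parental genotype pair by prior × P(type-O child):
  BO × BO: posterior weight 1; P(next child type O) = 1/4.
Weighted sum = 1/4.

1/4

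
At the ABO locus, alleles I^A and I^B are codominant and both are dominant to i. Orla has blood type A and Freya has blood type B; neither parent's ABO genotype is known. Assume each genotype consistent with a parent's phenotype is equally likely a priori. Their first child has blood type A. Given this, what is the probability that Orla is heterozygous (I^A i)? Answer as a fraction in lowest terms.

1/3

Possible genotypes: Orla ∈ {I^A I^A, I^A i}; Freya ∈ {I^B I^B, I^B i}.
Weight each parental genotype pair by prior × P(type-A child):
  I^A I^A × I^B i: posterior weight 2/3.
  I^A i × I^B i: posterior weight 1/3.
Sum the posterior weight over pairs where Orla is I^A i: 1/3.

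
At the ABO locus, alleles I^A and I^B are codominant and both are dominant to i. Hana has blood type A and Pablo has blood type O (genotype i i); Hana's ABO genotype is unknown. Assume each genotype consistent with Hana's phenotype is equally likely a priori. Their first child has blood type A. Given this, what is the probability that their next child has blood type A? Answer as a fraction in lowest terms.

5/6

Possible genotypes: Hana ∈ {I^A I^A, I^A i}; Pablo ∈ {i i}.
Weight each parental genotype pair by prior × P(type-A child):
  I^A I^A × i i: posterior weight 2/3; P(next child type A) = 1.
  I^A i × i i: posterior weight 1/3; P(next child type A) = 1/2.
Weighted sum = 5/6.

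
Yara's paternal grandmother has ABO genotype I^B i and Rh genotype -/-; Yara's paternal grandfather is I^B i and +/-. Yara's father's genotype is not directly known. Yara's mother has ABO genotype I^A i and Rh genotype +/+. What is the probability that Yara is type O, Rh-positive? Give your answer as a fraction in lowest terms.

1/4

Yara's father's ABO genotype from I^B i × I^B i: 1/4 I^B I^B, 1/2 I^B i, 1/4 i i.
Crossing each possibility with the mother I^A i and summing P(type O): 1/4·0 + 1/2·1/4 + 1/4·1/2 = 1/4.
Similarly for Rh via the father's Rh distribution: P(Rh+) = 1.
Independent loci: 1/4 × 1 = 1/4.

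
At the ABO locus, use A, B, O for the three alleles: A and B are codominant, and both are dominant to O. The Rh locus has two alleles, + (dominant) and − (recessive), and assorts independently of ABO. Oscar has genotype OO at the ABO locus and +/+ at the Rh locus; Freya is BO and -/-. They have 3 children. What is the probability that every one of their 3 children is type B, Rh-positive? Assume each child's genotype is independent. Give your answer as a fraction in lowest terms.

1/8

ABO cross OO × BO → 1/2 O, 1/2 B.
Rh cross +/+ × -/- → 1 Rh+; so P(type B, Rh-positive) = 1/2 × 1 = 1/2 per child.
All 3 independent: (1/2)^3 = 1/8.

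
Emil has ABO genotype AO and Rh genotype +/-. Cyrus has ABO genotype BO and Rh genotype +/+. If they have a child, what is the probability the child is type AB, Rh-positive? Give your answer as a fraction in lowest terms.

ABO cross AO × BO → offspring phenotypes: 1/4 O, 1/4 A, 1/4 B, 1/4 AB.
Rh cross +/- × +/+ → 1 Rh+.
Independent loci: P(type AB, Rh-positive) = 1/4 × 1 = 1/4.

1/4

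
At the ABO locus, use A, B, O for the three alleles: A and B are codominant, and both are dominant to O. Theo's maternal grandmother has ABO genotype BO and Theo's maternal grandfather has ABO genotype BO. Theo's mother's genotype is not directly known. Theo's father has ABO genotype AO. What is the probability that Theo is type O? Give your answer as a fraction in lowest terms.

Theo's mother's ABO genotype from BO × BO: 1/4 BB, 1/2 BO, 1/4 OO.
Crossing each possibility with the father AO and summing P(type O): 1/4·0 + 1/2·1/4 + 1/4·1/2 = 1/4.

1/4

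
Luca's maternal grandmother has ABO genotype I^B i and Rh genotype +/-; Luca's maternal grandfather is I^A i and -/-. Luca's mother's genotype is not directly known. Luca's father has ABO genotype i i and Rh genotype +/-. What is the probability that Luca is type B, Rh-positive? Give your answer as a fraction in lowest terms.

5/32

Luca's mother's ABO genotype from I^B i × I^A i: 1/4 I^A I^B, 1/4 I^A i, 1/4 I^B i, 1/4 i i.
Crossing each possibility with the father i i and summing P(type B): 1/4·1/2 + 1/4·0 + 1/4·1/2 + 1/4·0 = 1/4.
Similarly for Rh via the mother's Rh distribution: P(Rh+) = 5/8.
Independent loci: 1/4 × 5/8 = 5/32.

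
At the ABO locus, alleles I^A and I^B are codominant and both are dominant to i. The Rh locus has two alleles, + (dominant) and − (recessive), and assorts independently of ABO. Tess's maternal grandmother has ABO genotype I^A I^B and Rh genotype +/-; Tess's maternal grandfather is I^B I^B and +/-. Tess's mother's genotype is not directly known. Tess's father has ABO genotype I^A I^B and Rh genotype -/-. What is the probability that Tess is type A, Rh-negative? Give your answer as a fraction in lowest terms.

1/16

Tess's mother's ABO genotype from I^A I^B × I^B I^B: 1/2 I^A I^B, 1/2 I^B I^B.
Crossing each possibility with the father I^A I^B and summing P(type A): 1/2·1/4 + 1/2·0 = 1/8.
Similarly for Rh via the mother's Rh distribution: P(Rh-) = 1/2.
Independent loci: 1/8 × 1/2 = 1/16.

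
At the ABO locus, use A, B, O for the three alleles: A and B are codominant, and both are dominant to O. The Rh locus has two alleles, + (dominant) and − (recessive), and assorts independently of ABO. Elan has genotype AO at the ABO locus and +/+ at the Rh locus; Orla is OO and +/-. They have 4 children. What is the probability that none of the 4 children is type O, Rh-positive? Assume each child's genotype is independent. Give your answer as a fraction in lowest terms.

1/16

ABO cross AO × OO → 1/2 O, 1/2 A.
Rh cross +/+ × +/- → 1 Rh+; so P(type O, Rh-positive) = 1/2 × 1 = 1/2 per child.
P(not type O, Rh-positive) = 1/2 for one child; (1/2)^4 = 1/16.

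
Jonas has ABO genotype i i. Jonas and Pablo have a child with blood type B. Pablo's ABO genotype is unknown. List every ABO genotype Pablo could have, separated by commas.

For each candidate genotype of Pablo, check whether crossing it with i i can produce every observed child phenotype.
  I^A I^A → possible child types {A} ✗
  I^A I^B → possible child types {A, B} ✓
  I^A i → possible child types {O, A} ✗
  I^B I^B → possible child types {B} ✓
  I^B i → possible child types {O, B} ✓
  i i → possible child types {O} ✗

I^A I^B, I^B I^B, I^B i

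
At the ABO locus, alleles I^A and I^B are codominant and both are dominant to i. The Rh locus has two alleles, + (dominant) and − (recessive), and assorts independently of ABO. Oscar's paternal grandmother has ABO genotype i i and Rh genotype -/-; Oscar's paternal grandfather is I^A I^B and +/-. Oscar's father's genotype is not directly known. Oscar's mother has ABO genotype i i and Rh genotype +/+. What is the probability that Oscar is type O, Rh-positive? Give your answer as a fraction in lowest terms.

Oscar's father's ABO genotype from i i × I^A I^B: 1/2 I^A i, 1/2 I^B i.
Crossing each possibility with the mother i i and summing P(type O): 1/2·1/2 + 1/2·1/2 = 1/2.
Similarly for Rh via the father's Rh distribution: P(Rh+) = 1.
Independent loci: 1/2 × 1 = 1/2.

1/2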